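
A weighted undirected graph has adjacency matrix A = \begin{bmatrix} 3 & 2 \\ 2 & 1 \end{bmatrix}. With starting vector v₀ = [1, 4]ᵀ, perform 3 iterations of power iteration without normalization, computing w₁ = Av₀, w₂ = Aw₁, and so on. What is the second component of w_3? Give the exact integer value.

118

w1 = Av₀ = (3·1 + 2·4; 2·1 + 1·4) = (11, 6)
w2 = Aw1 = (3·11 + 2·6; 2·11 + 1·6) = (45, 28)
w3 = Aw2 = (191, 118)
The requested component of w3 is 118.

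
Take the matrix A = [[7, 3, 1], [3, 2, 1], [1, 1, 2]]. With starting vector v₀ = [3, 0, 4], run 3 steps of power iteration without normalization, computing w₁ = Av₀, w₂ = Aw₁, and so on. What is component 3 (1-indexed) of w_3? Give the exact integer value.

w1 = Av₀ = (7·3 + 3·0 + 1·4; 3·3 + 2·0 + 1·4; 1·3 + 1·0 + 2·4) = (25, 13, 11)
w2 = Aw1 = (7·25 + 3·13 + 1·11; 3·25 + 2·13 + 1·11; 1·25 + 1·13 + 2·11) = (225, 112, 60)
w3 = Aw2 = (1971, 959, 457)
The requested component of w3 is 457.

457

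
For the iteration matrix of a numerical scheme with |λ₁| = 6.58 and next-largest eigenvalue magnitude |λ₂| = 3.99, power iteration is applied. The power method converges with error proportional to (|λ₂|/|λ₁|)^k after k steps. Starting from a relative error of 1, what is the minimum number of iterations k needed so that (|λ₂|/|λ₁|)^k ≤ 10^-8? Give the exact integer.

|λ₂/λ₁| = 3.99/6.58 = 0.60638
Need k ≥ ln(10^-8) / ln(0.60638) = -18.4207 / -0.5002 ≈ 36.823
Smallest integer k satisfying the bound: 37

37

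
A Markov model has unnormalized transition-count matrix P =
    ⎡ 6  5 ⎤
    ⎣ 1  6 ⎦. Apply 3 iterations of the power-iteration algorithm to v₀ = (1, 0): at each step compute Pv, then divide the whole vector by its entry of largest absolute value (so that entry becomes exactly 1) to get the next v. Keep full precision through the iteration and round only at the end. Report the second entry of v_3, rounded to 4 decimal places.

Pv0 = (6.00000, 1.00000); divide by 6.00000 → v1 = (1.00000, 0.16667)
Pv1 = (6.83333, 2.00000); divide by 6.83333 → v2 = (1.00000, 0.29268)
Pv2 = (7.46341, 2.75610); divide by 7.46341 → v3 = (1.00000, 0.36928)
Requested entry of v3: 113/306 = 0.3693

0.3693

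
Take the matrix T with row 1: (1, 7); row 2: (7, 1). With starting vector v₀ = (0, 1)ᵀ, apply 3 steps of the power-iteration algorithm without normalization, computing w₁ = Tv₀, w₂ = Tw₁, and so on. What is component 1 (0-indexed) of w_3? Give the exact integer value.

148

w1 = Tv₀ = (1·0 + 7·1; 7·0 + 1·1) = (7, 1)
w2 = Tw1 = (1·7 + 7·1; 7·7 + 1·1) = (14, 50)
w3 = Tw2 = (364, 148)
The requested component of w3 is 148.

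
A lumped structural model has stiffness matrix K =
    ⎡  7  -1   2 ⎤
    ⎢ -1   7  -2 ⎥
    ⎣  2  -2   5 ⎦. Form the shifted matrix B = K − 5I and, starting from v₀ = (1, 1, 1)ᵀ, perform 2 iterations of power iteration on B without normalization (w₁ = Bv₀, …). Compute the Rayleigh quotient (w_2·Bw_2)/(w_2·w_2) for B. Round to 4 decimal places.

4.3623

B = K − 5I has rows (2, -1, 2); (-1, 2, -2); (2, -2, 0)
w1 = Bv₀ = (2·1 + (-1)·1 + 2·1; (-1)·1 + 2·1 + (-2)·1; 2·1 + (-2)·1 + 0·1) = (3, -1, 0)
w2 = Bw1 = (2·3 + (-1)·(-1) + 2·0; (-1)·3 + 2·(-1) + (-2)·0; 2·3 + (-2)·(-1) + 0·0) = (7, -5, 8)
Bw2 = (35, -33, 24)
w2·Bw2 = 602; w2·w2 = 138; μ ≈ 602/138 = 4.3623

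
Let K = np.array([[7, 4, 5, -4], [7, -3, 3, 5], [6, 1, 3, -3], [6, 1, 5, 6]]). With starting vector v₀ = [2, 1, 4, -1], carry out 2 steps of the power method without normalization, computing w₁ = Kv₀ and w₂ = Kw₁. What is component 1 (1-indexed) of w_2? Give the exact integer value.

398

w1 = Kv₀ = (7·2 + 4·1 + 5·4 + (-4)·(-1); 7·2 + (-3)·1 + 3·4 + 5·(-1); 6·2 + 1·1 + 3·4 + (-3)·(-1); 6·2 + 1·1 + 5·4 + 6·(-1)) = (42, 18, 28, 27)
w2 = Kw1 = (7·42 + 4·18 + 5·28 + (-4)·27; 7·42 + (-3)·18 + 3·28 + 5·27; 6·42 + 1·18 + 3·28 + (-3)·27; 6·42 + 1·18 + 5·28 + 6·27) = (398, 459, 273, 572)
The requested component of w2 is 398.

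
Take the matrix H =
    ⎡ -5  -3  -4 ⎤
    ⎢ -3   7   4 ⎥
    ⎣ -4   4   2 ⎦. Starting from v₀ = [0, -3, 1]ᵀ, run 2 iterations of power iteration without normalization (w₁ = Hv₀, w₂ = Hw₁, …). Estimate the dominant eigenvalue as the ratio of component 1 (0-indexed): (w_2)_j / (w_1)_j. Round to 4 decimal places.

w1 = Hv₀ = ((-5)·0 + (-3)·(-3) + (-4)·1; (-3)·0 + 7·(-3) + 4·1; (-4)·0 + 4·(-3) + 2·1) = (5, -17, -10)
w2 = Hw1 = ((-5)·5 + (-3)·(-17) + (-4)·(-10); (-3)·5 + 7·(-17) + 4·(-10); (-4)·5 + 4·(-17) + 2·(-10)) = (66, -174, -108)
Ratio at component: -174 / -17 = 10.2353

λ ≈ 10.2353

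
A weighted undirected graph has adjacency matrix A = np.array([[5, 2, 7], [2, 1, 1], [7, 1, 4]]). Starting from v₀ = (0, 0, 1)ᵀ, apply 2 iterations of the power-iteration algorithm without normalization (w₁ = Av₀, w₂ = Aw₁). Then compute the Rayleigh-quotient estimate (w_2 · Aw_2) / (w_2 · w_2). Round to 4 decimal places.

w1 = Av₀ = (5·0 + 2·0 + 7·1; 2·0 + 1·0 + 1·1; 7·0 + 1·0 + 4·1) = (7, 1, 4)
w2 = Aw1 = (5·7 + 2·1 + 7·4; 2·7 + 1·1 + 1·4; 7·7 + 1·1 + 4·4) = (65, 19, 66)
Aw2 = (825, 215, 738)
w2·Aw2 = 65·825 + 19·215 + 66·738 = 106418; w2·w2 = 65·65 + 19·19 + 66·66 = 8942
λ ≈ 106418/8942 = 11.9009

λ ≈ 11.9009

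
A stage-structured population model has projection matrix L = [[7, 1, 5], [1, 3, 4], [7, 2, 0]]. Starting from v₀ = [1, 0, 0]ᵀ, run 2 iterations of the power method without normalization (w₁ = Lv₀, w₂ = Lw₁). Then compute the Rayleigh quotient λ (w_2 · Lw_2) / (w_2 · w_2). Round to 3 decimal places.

λ ≈ 11.093

w1 = Lv₀ = (7, 1, 7)
w2 = Lw1 = (85, 38, 51)
Lw2 = (888, 403, 671)
w2·Lw2 = 85·888 + 38·403 + 51·671 = 125015; w2·w2 = 85·85 + 38·38 + 51·51 = 11270
λ ≈ 125015/11270 = 11.093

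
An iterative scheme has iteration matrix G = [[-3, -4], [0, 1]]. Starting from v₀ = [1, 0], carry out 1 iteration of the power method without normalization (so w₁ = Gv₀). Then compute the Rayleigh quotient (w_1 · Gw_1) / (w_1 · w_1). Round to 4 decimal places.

w1 = Gv₀ = ((-3)·1 + (-4)·0; 0·1 + 1·0) = (-3, 0)
Gw1 = (9, 0)
w1·Gw1 = (-3)·9 + 0·0 = -27; w1·w1 = (-3)·(-3) + 0·0 = 9
λ ≈ -27/9 = -3.0000

λ ≈ -3.0000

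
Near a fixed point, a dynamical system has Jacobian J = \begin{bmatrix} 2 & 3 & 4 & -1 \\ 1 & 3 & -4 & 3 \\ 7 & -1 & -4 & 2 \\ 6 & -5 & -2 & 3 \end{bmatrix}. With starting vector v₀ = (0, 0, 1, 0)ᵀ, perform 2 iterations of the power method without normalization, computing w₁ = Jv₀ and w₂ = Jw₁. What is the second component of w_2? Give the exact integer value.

w1 = Jv₀ = (4, -4, -4, -2)
w2 = Jw1 = (-18, 2, 44, 46)
The requested component of w2 is 2.

2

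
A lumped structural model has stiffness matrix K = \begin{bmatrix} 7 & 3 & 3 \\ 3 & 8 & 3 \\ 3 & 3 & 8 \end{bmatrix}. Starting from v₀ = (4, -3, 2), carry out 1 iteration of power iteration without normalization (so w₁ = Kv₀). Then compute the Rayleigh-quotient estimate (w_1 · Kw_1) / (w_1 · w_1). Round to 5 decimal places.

8.62720

w1 = Kv₀ = (25, -6, 19)
Kw1 = (214, 84, 209)
w1·Kw1 = 25·214 + (-6)·84 + 19·209 = 8817; w1·w1 = 25·25 + (-6)·(-6) + 19·19 = 1022
λ ≈ 8817/1022 = 8.62720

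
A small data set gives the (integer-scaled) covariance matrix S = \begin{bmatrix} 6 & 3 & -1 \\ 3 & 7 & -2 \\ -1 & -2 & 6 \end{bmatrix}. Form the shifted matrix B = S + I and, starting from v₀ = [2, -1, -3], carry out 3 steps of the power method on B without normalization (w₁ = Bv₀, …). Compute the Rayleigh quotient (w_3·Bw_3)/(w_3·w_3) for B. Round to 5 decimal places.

11.40625

B = S + I has rows (7, 3, -1); (3, 8, -2); (-1, -2, 7)
w1 = Bv₀ = (14, 4, -21)
w2 = Bw1 = (131, 116, -169)
w3 = Bw2 = (1434, 1659, -1546)
Bw3 = (16561, 20666, -15574)
w3·Bw3 = 82110772; w3·w3 = 7198753; μ ≈ 82110772/7198753 = 11.40625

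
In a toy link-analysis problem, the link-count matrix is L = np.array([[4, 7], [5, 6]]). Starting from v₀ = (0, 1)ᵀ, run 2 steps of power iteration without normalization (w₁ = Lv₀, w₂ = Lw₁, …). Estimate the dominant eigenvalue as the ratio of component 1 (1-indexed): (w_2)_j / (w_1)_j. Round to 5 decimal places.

w1 = Lv₀ = (7, 6)
w2 = Lw1 = (70, 71)
Ratio at component: 70 / 7 = 10.00000

λ ≈ 10.00000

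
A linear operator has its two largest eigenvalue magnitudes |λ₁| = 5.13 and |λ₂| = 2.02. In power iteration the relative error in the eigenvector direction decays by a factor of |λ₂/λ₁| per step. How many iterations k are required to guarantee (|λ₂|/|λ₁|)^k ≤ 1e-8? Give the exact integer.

|λ₂/λ₁| = 2.02/5.13 = 0.39376
Need k ≥ ln(1e-8) / ln(0.39376) = -18.4207 / -0.9320 ≈ 19.765
Smallest integer k satisfying the bound: 20

20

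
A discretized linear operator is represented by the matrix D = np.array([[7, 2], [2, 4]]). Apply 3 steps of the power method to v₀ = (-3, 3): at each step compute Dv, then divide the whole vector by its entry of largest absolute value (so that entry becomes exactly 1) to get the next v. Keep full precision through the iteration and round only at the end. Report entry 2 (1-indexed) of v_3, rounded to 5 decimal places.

0.31674

Dv0 = (-15.000000, 6.000000); divide by -15.000000 → v1 = (1.000000, -0.400000)
Dv1 = (6.200000, 0.400000); divide by 6.200000 → v2 = (1.000000, 0.064516)
Dv2 = (7.129032, 2.258065); divide by 7.129032 → v3 = (1.000000, 0.316742)
Requested entry of v3: -210/-663 = 0.31674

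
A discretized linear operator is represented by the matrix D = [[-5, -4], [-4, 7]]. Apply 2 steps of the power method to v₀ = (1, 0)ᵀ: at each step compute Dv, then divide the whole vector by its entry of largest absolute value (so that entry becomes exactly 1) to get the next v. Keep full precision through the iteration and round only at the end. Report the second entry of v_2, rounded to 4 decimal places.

-0.1951

Dv0 = (-5.00000, -4.00000); divide by -5.00000 → v1 = (1.00000, 0.80000)
Dv1 = (-8.20000, 1.60000); divide by -8.20000 → v2 = (1.00000, -0.19512)
Requested entry of v2: -8/41 = -0.1951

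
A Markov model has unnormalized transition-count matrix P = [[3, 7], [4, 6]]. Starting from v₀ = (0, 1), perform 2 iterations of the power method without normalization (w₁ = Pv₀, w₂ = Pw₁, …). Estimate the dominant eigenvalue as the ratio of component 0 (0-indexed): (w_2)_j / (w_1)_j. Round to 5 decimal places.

9.00000

w1 = Pv₀ = (7, 6)
w2 = Pw1 = (63, 64)
Ratio at component: 63 / 7 = 9.00000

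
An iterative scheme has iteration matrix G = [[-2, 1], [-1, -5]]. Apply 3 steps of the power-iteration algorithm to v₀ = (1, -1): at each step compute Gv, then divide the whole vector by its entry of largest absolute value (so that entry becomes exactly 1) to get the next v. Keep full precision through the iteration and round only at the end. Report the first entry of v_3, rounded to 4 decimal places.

Gv0 = (-3.00000, 4.00000); divide by 4.00000 → v1 = (-0.75000, 1.00000)
Gv1 = (2.50000, -4.25000); divide by -4.25000 → v2 = (-0.58824, 1.00000)
Gv2 = (2.17647, -4.41176); divide by -4.41176 → v3 = (-0.49333, 1.00000)
Requested entry of v3: -37/75 = -0.4933

-0.4933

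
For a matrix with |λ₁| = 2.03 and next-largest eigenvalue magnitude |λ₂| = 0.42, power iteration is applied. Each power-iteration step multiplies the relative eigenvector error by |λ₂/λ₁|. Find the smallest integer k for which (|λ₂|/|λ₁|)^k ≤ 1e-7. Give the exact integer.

|λ₂/λ₁| = 0.42/2.03 = 0.20690
Need k ≥ ln(1e-7) / ln(0.20690) = -16.1181 / -1.5755 ≈ 10.230
Smallest integer k satisfying the bound: 11

11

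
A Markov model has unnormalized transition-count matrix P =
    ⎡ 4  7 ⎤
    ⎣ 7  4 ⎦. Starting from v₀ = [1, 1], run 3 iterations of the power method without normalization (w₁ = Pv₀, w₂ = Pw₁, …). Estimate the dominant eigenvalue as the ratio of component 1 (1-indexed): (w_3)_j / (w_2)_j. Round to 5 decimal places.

w1 = Pv₀ = (11, 11)
w2 = Pw1 = (121, 121)
w3 = Pw2 = (1331, 1331)
Ratio at component: 1331 / 121 = 11.00000

λ ≈ 11.00000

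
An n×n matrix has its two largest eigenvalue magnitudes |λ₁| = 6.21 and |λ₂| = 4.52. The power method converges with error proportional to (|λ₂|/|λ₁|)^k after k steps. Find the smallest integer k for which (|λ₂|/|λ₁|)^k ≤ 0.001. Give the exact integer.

22

|λ₂/λ₁| = 4.52/6.21 = 0.72786
Need k ≥ ln(0.001) / ln(0.72786) = -6.9078 / -0.3176 ≈ 21.747
Smallest integer k satisfying the bound: 22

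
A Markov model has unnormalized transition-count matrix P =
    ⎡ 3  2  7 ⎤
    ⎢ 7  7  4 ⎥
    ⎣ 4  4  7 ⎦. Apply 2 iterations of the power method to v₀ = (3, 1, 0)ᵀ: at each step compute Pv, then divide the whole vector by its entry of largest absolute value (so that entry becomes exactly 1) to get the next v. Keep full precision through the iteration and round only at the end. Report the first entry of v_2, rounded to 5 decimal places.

Pv0 = (11.000000, 28.000000, 16.000000); divide by 28.000000 → v1 = (0.392857, 1.000000, 0.571429)
Pv1 = (7.178571, 12.035714, 9.571429); divide by 12.035714 → v2 = (0.596439, 1.000000, 0.795252)
Requested entry of v2: 201/337 = 0.59644

0.59644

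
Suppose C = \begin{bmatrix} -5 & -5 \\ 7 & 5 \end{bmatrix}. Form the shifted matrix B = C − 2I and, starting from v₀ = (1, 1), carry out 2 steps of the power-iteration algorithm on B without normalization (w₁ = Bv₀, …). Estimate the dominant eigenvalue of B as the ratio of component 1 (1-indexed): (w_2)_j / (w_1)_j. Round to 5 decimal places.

-2.83333

B = C − 2I has rows (-7, -5); (7, 3)
w1 = Bv₀ = (-12, 10)
w2 = Bw1 = (34, -54)
Ratio: 34/-12 = -2.83333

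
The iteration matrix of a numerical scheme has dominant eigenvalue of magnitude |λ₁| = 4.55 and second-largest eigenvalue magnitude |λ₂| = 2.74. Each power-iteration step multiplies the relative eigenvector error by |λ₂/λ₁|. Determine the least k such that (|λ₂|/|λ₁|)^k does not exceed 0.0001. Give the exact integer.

|λ₂/λ₁| = 2.74/4.55 = 0.60220
Need k ≥ ln(0.0001) / ln(0.60220) = -9.2103 / -0.5072 ≈ 18.160
Smallest integer k satisfying the bound: 19

19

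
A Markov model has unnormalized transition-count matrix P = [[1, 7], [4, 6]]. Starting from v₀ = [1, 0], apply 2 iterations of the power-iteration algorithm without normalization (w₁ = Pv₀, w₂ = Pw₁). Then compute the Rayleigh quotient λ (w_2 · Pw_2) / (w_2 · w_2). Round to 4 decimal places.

w1 = Pv₀ = (1, 4)
w2 = Pw1 = (29, 28)
Pw2 = (225, 284)
w2·Pw2 = 29·225 + 28·284 = 14477; w2·w2 = 29·29 + 28·28 = 1625
λ ≈ 14477/1625 = 8.9089

λ ≈ 8.9089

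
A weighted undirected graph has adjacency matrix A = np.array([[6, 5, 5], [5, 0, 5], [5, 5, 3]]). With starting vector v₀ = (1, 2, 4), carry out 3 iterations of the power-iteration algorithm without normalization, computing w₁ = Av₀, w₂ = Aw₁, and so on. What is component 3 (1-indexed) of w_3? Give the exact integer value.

w1 = Av₀ = (6·1 + 5·2 + 5·4; 5·1 + 0·2 + 5·4; 5·1 + 5·2 + 3·4) = (36, 25, 27)
w2 = Aw1 = (6·36 + 5·25 + 5·27; 5·36 + 0·25 + 5·27; 5·36 + 5·25 + 3·27) = (476, 315, 386)
w3 = Aw2 = (6361, 4310, 5113)
The requested component of w3 is 5113.

5113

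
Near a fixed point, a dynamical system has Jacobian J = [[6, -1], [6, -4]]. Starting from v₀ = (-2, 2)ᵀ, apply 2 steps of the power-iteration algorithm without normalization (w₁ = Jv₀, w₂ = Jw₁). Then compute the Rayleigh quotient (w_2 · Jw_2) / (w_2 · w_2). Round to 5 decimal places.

6.27237

w1 = Jv₀ = (-14, -20)
w2 = Jw1 = (-64, -4)
Jw2 = (-380, -368)
w2·Jw2 = (-64)·(-380) + (-4)·(-368) = 25792; w2·w2 = (-64)·(-64) + (-4)·(-4) = 4112
λ ≈ 25792/4112 = 6.27237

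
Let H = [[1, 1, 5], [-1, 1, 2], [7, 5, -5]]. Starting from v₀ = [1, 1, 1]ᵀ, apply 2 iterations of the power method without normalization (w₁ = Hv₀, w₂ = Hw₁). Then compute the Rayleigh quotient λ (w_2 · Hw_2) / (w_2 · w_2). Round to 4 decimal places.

λ ≈ 5.1373

w1 = Hv₀ = (1·1 + 1·1 + 5·1; (-1)·1 + 1·1 + 2·1; 7·1 + 5·1 + (-5)·1) = (7, 2, 7)
w2 = Hw1 = (1·7 + 1·2 + 5·7; (-1)·7 + 1·2 + 2·7; 7·7 + 5·2 + (-5)·7) = (44, 9, 24)
Hw2 = (173, 13, 233)
w2·Hw2 = 44·173 + 9·13 + 24·233 = 13321; w2·w2 = 44·44 + 9·9 + 24·24 = 2593
λ ≈ 13321/2593 = 5.1373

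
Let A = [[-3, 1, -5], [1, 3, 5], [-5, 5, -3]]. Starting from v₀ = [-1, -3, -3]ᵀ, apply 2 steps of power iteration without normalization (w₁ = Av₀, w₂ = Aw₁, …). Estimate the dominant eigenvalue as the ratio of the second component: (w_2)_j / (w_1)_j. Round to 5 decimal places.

w1 = Av₀ = ((-3)·(-1) + 1·(-3) + (-5)·(-3); 1·(-1) + 3·(-3) + 5·(-3); (-5)·(-1) + 5·(-3) + (-3)·(-3)) = (15, -25, -1)
w2 = Aw1 = ((-3)·15 + 1·(-25) + (-5)·(-1); 1·15 + 3·(-25) + 5·(-1); (-5)·15 + 5·(-25) + (-3)·(-1)) = (-65, -65, -197)
Ratio at component: -65 / -25 = 2.60000

2.60000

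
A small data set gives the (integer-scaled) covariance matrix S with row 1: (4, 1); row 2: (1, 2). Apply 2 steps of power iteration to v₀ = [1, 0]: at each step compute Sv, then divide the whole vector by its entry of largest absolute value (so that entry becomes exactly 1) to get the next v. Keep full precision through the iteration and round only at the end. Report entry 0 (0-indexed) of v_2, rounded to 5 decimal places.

1.00000

Sv0 = (4.000000, 1.000000); divide by 4.000000 → v1 = (1.000000, 0.250000)
Sv1 = (4.250000, 1.500000); divide by 4.250000 → v2 = (1.000000, 0.352941)
Requested entry of v2: 17/17 = 1.00000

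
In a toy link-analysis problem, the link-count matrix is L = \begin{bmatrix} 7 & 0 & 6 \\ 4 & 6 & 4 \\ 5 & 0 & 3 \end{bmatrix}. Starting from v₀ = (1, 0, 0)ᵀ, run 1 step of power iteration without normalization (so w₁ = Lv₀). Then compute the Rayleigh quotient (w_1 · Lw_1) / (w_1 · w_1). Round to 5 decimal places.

w1 = Lv₀ = (7, 4, 5)
Lw1 = (79, 72, 50)
w1·Lw1 = 7·79 + 4·72 + 5·50 = 1091; w1·w1 = 7·7 + 4·4 + 5·5 = 90
λ ≈ 1091/90 = 12.12222

λ ≈ 12.12222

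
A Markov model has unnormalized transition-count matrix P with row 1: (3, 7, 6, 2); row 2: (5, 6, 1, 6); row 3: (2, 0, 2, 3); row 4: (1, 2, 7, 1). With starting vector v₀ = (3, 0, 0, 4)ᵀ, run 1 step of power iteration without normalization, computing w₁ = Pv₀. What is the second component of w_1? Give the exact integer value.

39

w1 = Pv₀ = (3·3 + 7·0 + 6·0 + 2·4; 5·3 + 6·0 + 1·0 + 6·4; 2·3 + 0·0 + 2·0 + 3·4; 1·3 + 2·0 + 7·0 + 1·4) = (17, 39, 18, 7)
The requested component of w1 is 39.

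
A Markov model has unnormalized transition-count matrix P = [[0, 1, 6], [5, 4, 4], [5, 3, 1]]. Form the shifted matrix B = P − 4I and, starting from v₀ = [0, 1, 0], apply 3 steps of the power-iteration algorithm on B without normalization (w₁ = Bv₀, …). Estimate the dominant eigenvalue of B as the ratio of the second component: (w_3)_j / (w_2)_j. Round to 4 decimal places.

B = P − 4I has rows (-4, 1, 6); (5, 0, 4); (5, 3, -3)
w1 = Bv₀ = ((-4)·0 + 1·1 + 6·0; 5·0 + 0·1 + 4·0; 5·0 + 3·1 + (-3)·0) = (1, 0, 3)
w2 = Bw1 = ((-4)·1 + 1·0 + 6·3; 5·1 + 0·0 + 4·3; 5·1 + 3·0 + (-3)·3) = (14, 17, -4)
w3 = Bw2 = (-63, 54, 133)
Ratio: 54/17 = 3.1765

3.1765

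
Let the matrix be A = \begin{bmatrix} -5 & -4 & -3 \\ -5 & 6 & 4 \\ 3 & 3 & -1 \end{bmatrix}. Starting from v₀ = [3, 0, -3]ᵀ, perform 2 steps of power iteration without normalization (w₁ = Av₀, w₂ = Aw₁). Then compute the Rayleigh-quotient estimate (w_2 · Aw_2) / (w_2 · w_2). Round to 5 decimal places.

w1 = Av₀ = ((-5)·3 + (-4)·0 + (-3)·(-3); (-5)·3 + 6·0 + 4·(-3); 3·3 + 3·0 + (-1)·(-3)) = (-6, -27, 12)
w2 = Aw1 = ((-5)·(-6) + (-4)·(-27) + (-3)·12; (-5)·(-6) + 6·(-27) + 4·12; 3·(-6) + 3·(-27) + (-1)·12) = (102, -84, -111)
Aw2 = (159, -1458, 165)
w2·Aw2 = 102·159 + (-84)·(-1458) + (-111)·165 = 120375; w2·w2 = 102·102 + (-84)·(-84) + (-111)·(-111) = 29781
λ ≈ 120375/29781 = 4.04201

4.04201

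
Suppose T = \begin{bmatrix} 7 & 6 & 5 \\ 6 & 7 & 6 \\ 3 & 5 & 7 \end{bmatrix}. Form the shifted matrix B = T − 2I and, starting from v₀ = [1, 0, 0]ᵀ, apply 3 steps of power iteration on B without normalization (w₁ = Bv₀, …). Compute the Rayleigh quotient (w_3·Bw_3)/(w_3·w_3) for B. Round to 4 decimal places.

B = T − 2I has rows (5, 6, 5); (6, 5, 6); (3, 5, 5)
w1 = Bv₀ = (5·1 + 6·0 + 5·0; 6·1 + 5·0 + 6·0; 3·1 + 5·0 + 5·0) = (5, 6, 3)
w2 = Bw1 = (5·5 + 6·6 + 5·3; 6·5 + 5·6 + 6·3; 3·5 + 5·6 + 5·3) = (76, 78, 60)
w3 = Bw2 = (1148, 1206, 918)
Bw3 = (17566, 18426, 14064)
w3·Bw3 = 55298276; w3·w3 = 3615064; μ ≈ 55298276/3615064 = 15.2966

μ ≈ 15.2966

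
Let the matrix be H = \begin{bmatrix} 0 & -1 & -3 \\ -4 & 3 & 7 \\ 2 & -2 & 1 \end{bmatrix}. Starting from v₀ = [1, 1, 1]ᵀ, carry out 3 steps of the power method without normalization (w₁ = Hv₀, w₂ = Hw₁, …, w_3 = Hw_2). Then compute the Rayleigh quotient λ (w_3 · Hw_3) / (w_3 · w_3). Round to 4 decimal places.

w1 = Hv₀ = (0·1 + (-1)·1 + (-3)·1; (-4)·1 + 3·1 + 7·1; 2·1 + (-2)·1 + 1·1) = (-4, 6, 1)
w2 = Hw1 = (0·(-4) + (-1)·6 + (-3)·1; (-4)·(-4) + 3·6 + 7·1; 2·(-4) + (-2)·6 + 1·1) = (-9, 41, -19)
w3 = Hw2 = (16, 26, -119)
Hw3 = (331, -819, -139)
w3·Hw3 = 16·331 + 26·(-819) + (-119)·(-139) = 543; w3·w3 = 16·16 + 26·26 + (-119)·(-119) = 15093
λ ≈ 543/15093 = 0.0360

λ ≈ 0.0360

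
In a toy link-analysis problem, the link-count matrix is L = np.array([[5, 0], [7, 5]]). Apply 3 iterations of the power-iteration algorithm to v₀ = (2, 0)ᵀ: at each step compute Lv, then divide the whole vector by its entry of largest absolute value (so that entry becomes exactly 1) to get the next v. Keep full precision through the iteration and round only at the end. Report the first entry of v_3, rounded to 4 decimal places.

0.2381

Lv0 = (10.00000, 14.00000); divide by 14.00000 → v1 = (0.71429, 1.00000)
Lv1 = (3.57143, 10.00000); divide by 10.00000 → v2 = (0.35714, 1.00000)
Lv2 = (1.78571, 7.50000); divide by 7.50000 → v3 = (0.23810, 1.00000)
Requested entry of v3: 250/1050 = 0.2381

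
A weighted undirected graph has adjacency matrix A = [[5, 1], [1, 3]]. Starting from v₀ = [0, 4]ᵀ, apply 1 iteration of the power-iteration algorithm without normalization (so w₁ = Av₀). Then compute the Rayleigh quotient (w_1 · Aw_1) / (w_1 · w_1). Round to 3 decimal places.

3.800

w1 = Av₀ = (5·0 + 1·4; 1·0 + 3·4) = (4, 12)
Aw1 = (32, 40)
w1·Aw1 = 4·32 + 12·40 = 608; w1·w1 = 4·4 + 12·12 = 160
λ ≈ 608/160 = 3.800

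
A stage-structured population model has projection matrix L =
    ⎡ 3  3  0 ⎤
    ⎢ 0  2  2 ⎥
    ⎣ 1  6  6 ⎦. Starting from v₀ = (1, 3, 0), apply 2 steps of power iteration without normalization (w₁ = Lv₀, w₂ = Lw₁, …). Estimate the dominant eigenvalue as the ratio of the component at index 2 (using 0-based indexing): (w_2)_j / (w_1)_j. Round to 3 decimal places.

8.526

w1 = Lv₀ = (12, 6, 19)
w2 = Lw1 = (54, 50, 162)
Ratio at component: 162 / 19 = 8.526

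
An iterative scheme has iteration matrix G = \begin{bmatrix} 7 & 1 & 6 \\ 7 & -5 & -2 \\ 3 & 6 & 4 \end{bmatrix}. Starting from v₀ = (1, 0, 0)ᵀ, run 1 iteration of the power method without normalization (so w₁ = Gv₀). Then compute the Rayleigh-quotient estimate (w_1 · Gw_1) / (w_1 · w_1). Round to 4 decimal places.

7.4673

w1 = Gv₀ = (7, 7, 3)
Gw1 = (74, 8, 75)
w1·Gw1 = 7·74 + 7·8 + 3·75 = 799; w1·w1 = 7·7 + 7·7 + 3·3 = 107
λ ≈ 799/107 = 7.4673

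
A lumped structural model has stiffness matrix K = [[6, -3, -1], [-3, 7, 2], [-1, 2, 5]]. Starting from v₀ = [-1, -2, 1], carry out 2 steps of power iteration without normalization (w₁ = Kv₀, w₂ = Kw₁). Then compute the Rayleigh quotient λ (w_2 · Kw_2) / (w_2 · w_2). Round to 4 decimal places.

w1 = Kv₀ = (-1, -9, 2)
w2 = Kw1 = (19, -56, -7)
Kw2 = (289, -463, -166)
w2·Kw2 = 19·289 + (-56)·(-463) + (-7)·(-166) = 32581; w2·w2 = 19·19 + (-56)·(-56) + (-7)·(-7) = 3546
λ ≈ 32581/3546 = 9.1881

λ ≈ 9.1881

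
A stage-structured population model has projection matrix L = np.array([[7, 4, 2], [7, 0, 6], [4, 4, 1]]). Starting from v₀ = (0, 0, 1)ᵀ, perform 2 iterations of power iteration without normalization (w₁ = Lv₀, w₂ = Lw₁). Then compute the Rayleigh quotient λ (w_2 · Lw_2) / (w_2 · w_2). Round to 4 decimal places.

11.5277

w1 = Lv₀ = (7·0 + 4·0 + 2·1; 7·0 + 0·0 + 6·1; 4·0 + 4·0 + 1·1) = (2, 6, 1)
w2 = Lw1 = (7·2 + 4·6 + 2·1; 7·2 + 0·6 + 6·1; 4·2 + 4·6 + 1·1) = (40, 20, 33)
Lw2 = (426, 478, 273)
w2·Lw2 = 40·426 + 20·478 + 33·273 = 35609; w2·w2 = 40·40 + 20·20 + 33·33 = 3089
λ ≈ 35609/3089 = 11.5277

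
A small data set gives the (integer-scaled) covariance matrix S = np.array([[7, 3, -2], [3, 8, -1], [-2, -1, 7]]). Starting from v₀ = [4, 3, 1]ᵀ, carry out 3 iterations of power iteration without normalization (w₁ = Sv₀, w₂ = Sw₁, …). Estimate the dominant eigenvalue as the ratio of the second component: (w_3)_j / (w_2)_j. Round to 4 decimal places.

λ ≈ 11.1028

w1 = Sv₀ = (35, 35, -4)
w2 = Sw1 = (358, 389, -133)
w3 = Sw2 = (3939, 4319, -2036)
Ratio at component: 4319 / 389 = 11.1028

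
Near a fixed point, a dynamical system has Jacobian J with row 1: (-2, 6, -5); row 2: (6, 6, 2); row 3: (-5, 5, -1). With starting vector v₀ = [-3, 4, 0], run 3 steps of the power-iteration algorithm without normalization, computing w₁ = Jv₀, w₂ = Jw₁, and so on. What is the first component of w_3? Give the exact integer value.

2889

w1 = Jv₀ = (30, 6, 35)
w2 = Jw1 = (-199, 286, -155)
w3 = Jw2 = (2889, 212, 2580)
The requested component of w3 is 2889.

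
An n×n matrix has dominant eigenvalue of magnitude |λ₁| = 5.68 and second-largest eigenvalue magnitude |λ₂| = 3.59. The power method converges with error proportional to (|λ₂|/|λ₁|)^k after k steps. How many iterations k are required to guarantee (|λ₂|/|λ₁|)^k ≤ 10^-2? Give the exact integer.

|λ₂/λ₁| = 3.59/5.68 = 0.63204
Need k ≥ ln(10^-2) / ln(0.63204) = -4.6052 / -0.4588 ≈ 10.037
Smallest integer k satisfying the bound: 11

11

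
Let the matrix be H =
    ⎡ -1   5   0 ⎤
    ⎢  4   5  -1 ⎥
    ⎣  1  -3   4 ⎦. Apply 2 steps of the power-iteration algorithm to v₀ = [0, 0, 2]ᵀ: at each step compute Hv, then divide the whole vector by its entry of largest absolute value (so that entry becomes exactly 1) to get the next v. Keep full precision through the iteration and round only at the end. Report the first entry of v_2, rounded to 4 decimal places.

-0.2632

Hv0 = (0.00000, -2.00000, 8.00000); divide by 8.00000 → v1 = (0.00000, -0.25000, 1.00000)
Hv1 = (-1.25000, -2.25000, 4.75000); divide by 4.75000 → v2 = (-0.26316, -0.47368, 1.00000)
Requested entry of v2: -10/38 = -0.2632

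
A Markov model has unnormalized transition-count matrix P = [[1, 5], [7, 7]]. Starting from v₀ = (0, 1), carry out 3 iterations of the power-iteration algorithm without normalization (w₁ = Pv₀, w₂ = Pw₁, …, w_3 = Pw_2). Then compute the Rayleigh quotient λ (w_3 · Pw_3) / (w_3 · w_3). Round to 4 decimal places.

10.6494

w1 = Pv₀ = (1·0 + 5·1; 7·0 + 7·1) = (5, 7)
w2 = Pw1 = (1·5 + 5·7; 7·5 + 7·7) = (40, 84)
w3 = Pw2 = (460, 868)
Pw3 = (4800, 9296)
w3·Pw3 = 460·4800 + 868·9296 = 10276928; w3·w3 = 460·460 + 868·868 = 965024
λ ≈ 10276928/965024 = 10.6494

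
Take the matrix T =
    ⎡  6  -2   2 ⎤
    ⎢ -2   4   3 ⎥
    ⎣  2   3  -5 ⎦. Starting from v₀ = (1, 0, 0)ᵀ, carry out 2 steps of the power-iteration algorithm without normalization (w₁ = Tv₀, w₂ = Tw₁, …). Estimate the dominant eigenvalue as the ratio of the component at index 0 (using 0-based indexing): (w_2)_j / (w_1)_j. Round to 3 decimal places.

w1 = Tv₀ = (6, -2, 2)
w2 = Tw1 = (44, -14, -4)
Ratio at component: 44 / 6 = 7.333

7.333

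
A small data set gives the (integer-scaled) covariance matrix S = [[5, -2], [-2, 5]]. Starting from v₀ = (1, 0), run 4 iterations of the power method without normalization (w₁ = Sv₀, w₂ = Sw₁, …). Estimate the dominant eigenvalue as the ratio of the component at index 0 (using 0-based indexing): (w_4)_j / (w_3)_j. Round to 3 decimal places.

w1 = Sv₀ = (5·1 + (-2)·0; (-2)·1 + 5·0) = (5, -2)
w2 = Sw1 = (5·5 + (-2)·(-2); (-2)·5 + 5·(-2)) = (29, -20)
w3 = Sw2 = (185, -158)
w4 = Sw3 = (1241, -1160)
Ratio at component: 1241 / 185 = 6.708

6.708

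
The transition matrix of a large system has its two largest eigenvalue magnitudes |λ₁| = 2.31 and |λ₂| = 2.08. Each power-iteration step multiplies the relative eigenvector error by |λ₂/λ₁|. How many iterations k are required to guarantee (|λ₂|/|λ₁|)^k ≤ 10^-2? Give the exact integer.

|λ₂/λ₁| = 2.08/2.31 = 0.90043
Need k ≥ ln(10^-2) / ln(0.90043) = -4.6052 / -0.1049 ≈ 43.909
Smallest integer k satisfying the bound: 44

44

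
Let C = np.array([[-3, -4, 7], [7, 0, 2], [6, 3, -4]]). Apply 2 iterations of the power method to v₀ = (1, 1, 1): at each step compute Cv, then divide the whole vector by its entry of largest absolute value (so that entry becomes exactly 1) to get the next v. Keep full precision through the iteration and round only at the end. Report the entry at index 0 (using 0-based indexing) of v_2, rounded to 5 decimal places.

-0.10000

Cv0 = (0.000000, 9.000000, 5.000000); divide by 9.000000 → v1 = (0.000000, 1.000000, 0.555556)
Cv1 = (-0.111111, 1.111111, 0.777778); divide by 1.111111 → v2 = (-0.100000, 1.000000, 0.700000)
Requested entry of v2: -1/10 = -0.10000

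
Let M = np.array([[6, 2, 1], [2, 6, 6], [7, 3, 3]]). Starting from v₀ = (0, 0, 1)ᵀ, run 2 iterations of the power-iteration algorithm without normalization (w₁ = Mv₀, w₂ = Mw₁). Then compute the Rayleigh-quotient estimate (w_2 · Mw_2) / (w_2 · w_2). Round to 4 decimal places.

w1 = Mv₀ = (1, 6, 3)
w2 = Mw1 = (21, 56, 34)
Mw2 = (272, 582, 417)
w2·Mw2 = 21·272 + 56·582 + 34·417 = 52482; w2·w2 = 21·21 + 56·56 + 34·34 = 4733
λ ≈ 52482/4733 = 11.0885

11.0885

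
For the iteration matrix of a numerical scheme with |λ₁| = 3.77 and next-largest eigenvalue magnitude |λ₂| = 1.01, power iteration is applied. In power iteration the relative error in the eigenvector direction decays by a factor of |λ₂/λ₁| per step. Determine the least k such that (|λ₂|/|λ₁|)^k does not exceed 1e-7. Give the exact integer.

13

|λ₂/λ₁| = 1.01/3.77 = 0.26790
Need k ≥ ln(1e-7) / ln(0.26790) = -16.1181 / -1.3171 ≈ 12.237
Smallest integer k satisfying the bound: 13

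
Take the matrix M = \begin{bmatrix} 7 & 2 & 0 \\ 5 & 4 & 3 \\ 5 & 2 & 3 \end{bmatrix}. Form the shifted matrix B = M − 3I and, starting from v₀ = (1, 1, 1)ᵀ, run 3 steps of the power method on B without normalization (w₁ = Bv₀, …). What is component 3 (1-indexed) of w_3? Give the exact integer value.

330

B = M − 3I has rows (4, 2, 0); (5, 1, 3); (5, 2, 0)
w1 = Bv₀ = (4·1 + 2·1 + 0·1; 5·1 + 1·1 + 3·1; 5·1 + 2·1 + 0·1) = (6, 9, 7)
w2 = Bw1 = (4·6 + 2·9 + 0·7; 5·6 + 1·9 + 3·7; 5·6 + 2·9 + 0·7) = (42, 60, 48)
w3 = Bw2 = (288, 414, 330)
Requested component of w3: 330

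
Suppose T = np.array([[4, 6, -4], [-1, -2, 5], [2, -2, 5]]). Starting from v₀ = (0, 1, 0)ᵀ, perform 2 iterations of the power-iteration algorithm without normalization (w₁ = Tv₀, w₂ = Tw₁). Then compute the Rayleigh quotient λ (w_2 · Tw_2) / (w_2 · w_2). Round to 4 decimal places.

w1 = Tv₀ = (6, -2, -2)
w2 = Tw1 = (20, -12, 6)
Tw2 = (-16, 34, 94)
w2·Tw2 = 20·(-16) + (-12)·34 + 6·94 = -164; w2·w2 = 20·20 + (-12)·(-12) + 6·6 = 580
λ ≈ -164/580 = -0.2828

-0.2828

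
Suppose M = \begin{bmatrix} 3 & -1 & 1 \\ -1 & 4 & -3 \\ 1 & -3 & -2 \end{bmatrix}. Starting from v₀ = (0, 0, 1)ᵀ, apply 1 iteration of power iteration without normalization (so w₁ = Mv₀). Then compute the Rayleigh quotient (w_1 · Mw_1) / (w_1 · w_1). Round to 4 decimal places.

w1 = Mv₀ = (3·0 + (-1)·0 + 1·1; (-1)·0 + 4·0 + (-3)·1; 1·0 + (-3)·0 + (-2)·1) = (1, -3, -2)
Mw1 = (4, -7, 14)
w1·Mw1 = 1·4 + (-3)·(-7) + (-2)·14 = -3; w1·w1 = 1·1 + (-3)·(-3) + (-2)·(-2) = 14
λ ≈ -3/14 = -0.2143

λ ≈ -0.2143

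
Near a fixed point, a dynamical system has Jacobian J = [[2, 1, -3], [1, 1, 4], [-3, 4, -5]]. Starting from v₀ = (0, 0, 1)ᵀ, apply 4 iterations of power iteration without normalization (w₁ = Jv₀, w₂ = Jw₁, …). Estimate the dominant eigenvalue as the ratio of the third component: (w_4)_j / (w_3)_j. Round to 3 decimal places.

λ ≈ -8.301

w1 = Jv₀ = (2·0 + 1·0 + (-3)·1; 1·0 + 1·0 + 4·1; (-3)·0 + 4·0 + (-5)·1) = (-3, 4, -5)
w2 = Jw1 = (2·(-3) + 1·4 + (-3)·(-5); 1·(-3) + 1·4 + 4·(-5); (-3)·(-3) + 4·4 + (-5)·(-5)) = (13, -19, 50)
w3 = Jw2 = (-143, 194, -365)
w4 = Jw3 = (1003, -1409, 3030)
Ratio at component: 3030 / -365 = -8.301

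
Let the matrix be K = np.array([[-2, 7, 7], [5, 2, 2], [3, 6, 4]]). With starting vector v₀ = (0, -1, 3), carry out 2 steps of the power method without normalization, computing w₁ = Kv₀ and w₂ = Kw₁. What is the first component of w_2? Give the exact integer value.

w1 = Kv₀ = (14, 4, 6)
w2 = Kw1 = (42, 90, 90)
The requested component of w2 is 42.

42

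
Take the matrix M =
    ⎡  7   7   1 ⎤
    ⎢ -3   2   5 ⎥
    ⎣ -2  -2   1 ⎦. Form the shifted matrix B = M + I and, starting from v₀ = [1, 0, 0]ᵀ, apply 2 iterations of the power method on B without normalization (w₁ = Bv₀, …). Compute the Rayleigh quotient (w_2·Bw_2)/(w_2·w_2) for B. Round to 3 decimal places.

3.949

B = M + I has rows (8, 7, 1); (-3, 3, 5); (-2, -2, 2)
w1 = Bv₀ = (8·1 + 7·0 + 1·0; (-3)·1 + 3·0 + 5·0; (-2)·1 + (-2)·0 + 2·0) = (8, -3, -2)
w2 = Bw1 = (8·8 + 7·(-3) + 1·(-2); (-3)·8 + 3·(-3) + 5·(-2); (-2)·8 + (-2)·(-3) + 2·(-2)) = (41, -43, -14)
Bw2 = (13, -322, -24)
w2·Bw2 = 14715; w2·w2 = 3726; μ ≈ 14715/3726 = 3.949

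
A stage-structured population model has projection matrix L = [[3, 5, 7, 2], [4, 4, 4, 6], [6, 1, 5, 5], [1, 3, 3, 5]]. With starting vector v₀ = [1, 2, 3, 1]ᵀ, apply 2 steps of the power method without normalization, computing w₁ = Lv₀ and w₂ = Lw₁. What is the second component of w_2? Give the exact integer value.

502

w1 = Lv₀ = (3·1 + 5·2 + 7·3 + 2·1; 4·1 + 4·2 + 4·3 + 6·1; 6·1 + 1·2 + 5·3 + 5·1; 1·1 + 3·2 + 3·3 + 5·1) = (36, 30, 28, 21)
w2 = Lw1 = (3·36 + 5·30 + 7·28 + 2·21; 4·36 + 4·30 + 4·28 + 6·21; 6·36 + 1·30 + 5·28 + 5·21; 1·36 + 3·30 + 3·28 + 5·21) = (496, 502, 491, 315)
The requested component of w2 is 502.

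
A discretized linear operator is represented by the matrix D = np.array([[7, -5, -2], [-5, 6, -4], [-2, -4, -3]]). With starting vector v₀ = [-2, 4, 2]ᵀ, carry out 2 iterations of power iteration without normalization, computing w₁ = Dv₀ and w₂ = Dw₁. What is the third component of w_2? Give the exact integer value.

26

w1 = Dv₀ = (7·(-2) + (-5)·4 + (-2)·2; (-5)·(-2) + 6·4 + (-4)·2; (-2)·(-2) + (-4)·4 + (-3)·2) = (-38, 26, -18)
w2 = Dw1 = (7·(-38) + (-5)·26 + (-2)·(-18); (-5)·(-38) + 6·26 + (-4)·(-18); (-2)·(-38) + (-4)·26 + (-3)·(-18)) = (-360, 418, 26)
The requested component of w2 is 26.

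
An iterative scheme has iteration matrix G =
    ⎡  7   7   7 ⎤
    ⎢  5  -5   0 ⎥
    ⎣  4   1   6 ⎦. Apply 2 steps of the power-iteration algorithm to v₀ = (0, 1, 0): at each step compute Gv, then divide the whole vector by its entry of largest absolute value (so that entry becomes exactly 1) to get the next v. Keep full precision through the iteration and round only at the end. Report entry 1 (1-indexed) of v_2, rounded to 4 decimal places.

Gv0 = (7.00000, -5.00000, 1.00000); divide by 7.00000 → v1 = (1.00000, -0.71429, 0.14286)
Gv1 = (3.00000, 8.57143, 4.14286); divide by 8.57143 → v2 = (0.35000, 1.00000, 0.48333)
Requested entry of v2: 21/60 = 0.3500

0.3500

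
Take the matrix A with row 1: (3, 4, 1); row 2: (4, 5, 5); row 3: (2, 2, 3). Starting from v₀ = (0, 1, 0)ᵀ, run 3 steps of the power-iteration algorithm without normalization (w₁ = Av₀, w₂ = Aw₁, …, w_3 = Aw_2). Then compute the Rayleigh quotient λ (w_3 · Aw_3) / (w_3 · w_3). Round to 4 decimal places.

w1 = Av₀ = (4, 5, 2)
w2 = Aw1 = (34, 51, 24)
w3 = Aw2 = (330, 511, 242)
Aw3 = (3276, 5085, 2408)
w3·Aw3 = 330·3276 + 511·5085 + 242·2408 = 4262251; w3·w3 = 330·330 + 511·511 + 242·242 = 428585
λ ≈ 4262251/428585 = 9.9449

λ ≈ 9.9449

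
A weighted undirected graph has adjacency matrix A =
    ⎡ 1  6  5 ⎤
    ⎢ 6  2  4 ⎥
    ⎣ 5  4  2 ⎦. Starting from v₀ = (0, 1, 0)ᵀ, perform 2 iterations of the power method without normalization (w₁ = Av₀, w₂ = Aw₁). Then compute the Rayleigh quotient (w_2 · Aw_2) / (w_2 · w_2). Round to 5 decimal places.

λ ≈ 11.28614

w1 = Av₀ = (6, 2, 4)
w2 = Aw1 = (38, 56, 46)
Aw2 = (604, 524, 506)
w2·Aw2 = 38·604 + 56·524 + 46·506 = 75572; w2·w2 = 38·38 + 56·56 + 46·46 = 6696
λ ≈ 75572/6696 = 11.28614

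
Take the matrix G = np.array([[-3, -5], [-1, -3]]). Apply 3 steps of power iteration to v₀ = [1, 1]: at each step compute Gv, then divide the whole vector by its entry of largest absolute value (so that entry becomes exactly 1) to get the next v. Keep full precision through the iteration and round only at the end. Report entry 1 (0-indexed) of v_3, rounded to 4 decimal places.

Gv0 = (-8.00000, -4.00000); divide by -8.00000 → v1 = (1.00000, 0.50000)
Gv1 = (-5.50000, -2.50000); divide by -5.50000 → v2 = (1.00000, 0.45455)
Gv2 = (-5.27273, -2.36364); divide by -5.27273 → v3 = (1.00000, 0.44828)
Requested entry of v3: -104/-232 = 0.4483

0.4483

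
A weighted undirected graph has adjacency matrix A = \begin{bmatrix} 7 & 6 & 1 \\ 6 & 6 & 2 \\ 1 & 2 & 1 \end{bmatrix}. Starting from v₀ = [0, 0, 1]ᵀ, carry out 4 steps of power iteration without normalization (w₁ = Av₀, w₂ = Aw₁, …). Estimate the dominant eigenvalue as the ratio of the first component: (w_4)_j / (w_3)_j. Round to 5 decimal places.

12.93233

w1 = Av₀ = (1, 2, 1)
w2 = Aw1 = (20, 20, 6)
w3 = Aw2 = (266, 252, 66)
w4 = Aw3 = (3440, 3240, 836)
Ratio at component: 3440 / 266 = 12.93233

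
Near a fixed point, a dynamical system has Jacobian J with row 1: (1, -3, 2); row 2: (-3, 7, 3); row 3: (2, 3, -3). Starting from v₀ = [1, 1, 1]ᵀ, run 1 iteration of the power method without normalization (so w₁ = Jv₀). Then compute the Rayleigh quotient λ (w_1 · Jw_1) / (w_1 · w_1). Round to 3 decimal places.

w1 = Jv₀ = (0, 7, 2)
Jw1 = (-17, 55, 15)
w1·Jw1 = 0·(-17) + 7·55 + 2·15 = 415; w1·w1 = 0·0 + 7·7 + 2·2 = 53
λ ≈ 415/53 = 7.830

λ ≈ 7.830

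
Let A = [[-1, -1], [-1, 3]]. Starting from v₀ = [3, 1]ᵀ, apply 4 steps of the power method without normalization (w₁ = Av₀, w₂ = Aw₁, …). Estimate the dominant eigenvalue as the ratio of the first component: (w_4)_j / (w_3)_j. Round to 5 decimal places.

w1 = Av₀ = ((-1)·3 + (-1)·1; (-1)·3 + 3·1) = (-4, 0)
w2 = Aw1 = ((-1)·(-4) + (-1)·0; (-1)·(-4) + 3·0) = (4, 4)
w3 = Aw2 = (-8, 8)
w4 = Aw3 = (0, 32)
Ratio at component: 0 / -8 = 0.00000

λ ≈ 0.00000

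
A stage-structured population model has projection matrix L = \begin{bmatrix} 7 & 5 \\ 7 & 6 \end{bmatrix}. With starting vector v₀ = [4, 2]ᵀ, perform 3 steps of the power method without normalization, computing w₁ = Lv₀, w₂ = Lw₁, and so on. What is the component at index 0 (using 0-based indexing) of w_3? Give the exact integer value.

w1 = Lv₀ = (38, 40)
w2 = Lw1 = (466, 506)
w3 = Lw2 = (5792, 6298)
The requested component of w3 is 5792.

5792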